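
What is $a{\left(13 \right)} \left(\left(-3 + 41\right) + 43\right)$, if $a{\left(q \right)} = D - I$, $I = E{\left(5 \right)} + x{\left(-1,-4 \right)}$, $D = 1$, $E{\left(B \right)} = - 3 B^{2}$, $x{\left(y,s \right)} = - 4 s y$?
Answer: $7452$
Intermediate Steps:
$x{\left(y,s \right)} = - 4 s y$
$I = -91$ ($I = - 3 \cdot 5^{2} - \left(-16\right) \left(-1\right) = \left(-3\right) 25 - 16 = -75 - 16 = -91$)
$a{\left(q \right)} = 92$ ($a{\left(q \right)} = 1 - -91 = 1 + 91 = 92$)
$a{\left(13 \right)} \left(\left(-3 + 41\right) + 43\right) = 92 \left(\left(-3 + 41\right) + 43\right) = 92 \left(38 + 43\right) = 92 \cdot 81 = 7452$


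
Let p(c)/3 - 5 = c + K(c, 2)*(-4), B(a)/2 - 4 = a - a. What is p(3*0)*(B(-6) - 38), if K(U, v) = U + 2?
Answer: 270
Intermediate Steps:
K(U, v) = 2 + U
B(a) = 8 (B(a) = 8 + 2*(a - a) = 8 + 2*0 = 8 + 0 = 8)
p(c) = -9 - 9*c (p(c) = 15 + 3*(c + (2 + c)*(-4)) = 15 + 3*(c + (-8 - 4*c)) = 15 + 3*(-8 - 3*c) = 15 + (-24 - 9*c) = -9 - 9*c)
p(3*0)*(B(-6) - 38) = (-9 - 27*0)*(8 - 38) = (-9 - 9*0)*(-30) = (-9 + 0)*(-30) = -9*(-30) = 270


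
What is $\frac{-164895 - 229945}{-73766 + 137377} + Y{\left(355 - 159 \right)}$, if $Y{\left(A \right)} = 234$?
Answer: $\frac{14490134}{63611} \approx 227.79$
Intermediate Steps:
$\frac{-164895 - 229945}{-73766 + 137377} + Y{\left(355 - 159 \right)} = \frac{-164895 - 229945}{-73766 + 137377} + 234 = - \frac{394840}{63611} + 234 = \frac{14490134}{63611}$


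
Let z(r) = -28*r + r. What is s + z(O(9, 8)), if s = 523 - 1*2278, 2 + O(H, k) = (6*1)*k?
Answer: -2997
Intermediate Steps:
O(H, k) = -2 + 6*k (O(H, k) = -2 + (6*1)*k = -2 + 6*k)
z(r) = -27*r
s = -1755 (s = 523 - 2278 = -1755)
s + z(O(9, 8)) = -1755 - 27*(-2 + 6*8) = -1755 - 27*(-2 + 48) = -1755 - 27*46 = -1755 - 1242 = -2997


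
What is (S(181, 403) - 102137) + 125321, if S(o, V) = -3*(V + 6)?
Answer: 21957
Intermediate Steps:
S(o, V) = -18 - 3*V (S(o, V) = -3*(6 + V) = -18 - 3*V)
(S(181, 403) - 102137) + 125321 = ((-18 - 3*403) - 102137) + 125321 = ((-18 - 1209) - 102137) + 125321 = (-1227 - 102137) + 125321 = -103364 + 125321 = 21957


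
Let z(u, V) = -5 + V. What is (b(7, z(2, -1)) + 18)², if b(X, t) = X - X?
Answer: 324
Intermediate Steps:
b(X, t) = 0
(b(7, z(2, -1)) + 18)² = (0 + 18)² = 18² = 324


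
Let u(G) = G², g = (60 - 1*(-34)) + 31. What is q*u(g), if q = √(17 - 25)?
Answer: 31250*I*√2 ≈ 44194.0*I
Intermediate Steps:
g = 125 (g = (60 + 34) + 31 = 94 + 31 = 125)
q = 2*I*√2 (q = √(-8) = 2*I*√2 ≈ 2.8284*I)
q*u(g) = (2*I*√2)*125² = (2*I*√2)*15625 = 31250*I*√2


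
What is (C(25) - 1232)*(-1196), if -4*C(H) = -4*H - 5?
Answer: 1442077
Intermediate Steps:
C(H) = 5/4 + H (C(H) = -(-4*H - 5)/4 = -(-5 - 4*H)/4 = 5/4 + H)
(C(25) - 1232)*(-1196) = ((5/4 + 25) - 1232)*(-1196) = (105/4 - 1232)*(-1196) = -4823/4*(-1196) = 1442077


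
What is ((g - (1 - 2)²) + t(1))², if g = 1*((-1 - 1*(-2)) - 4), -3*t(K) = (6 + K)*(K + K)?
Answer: 676/9 ≈ 75.111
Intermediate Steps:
t(K) = -2*K*(6 + K)/3 (t(K) = -(6 + K)*(K + K)/3 = -(6 + K)*2*K/3 = -2*K*(6 + K)/3)
g = -3 (g = 1*((-1 + 2) - 4) = 1*(1 - 4) = 1*(-3) = -3)
((g - (1 - 2)²) + t(1))² = ((-3 - (1 - 2)²) - ⅔*1*(6 + 1))² = ((-3 - 1*(-1)²) - ⅔*1*7)² = ((-3 - 1*1) - 14/3)² = ((-3 - 1) - 14/3)² = (-4 - 14/3)² = (-26/3)² = 676/9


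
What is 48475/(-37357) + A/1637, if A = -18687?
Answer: -777443834/61153409 ≈ -12.713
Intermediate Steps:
48475/(-37357) + A/1637 = 48475/(-37357) - 18687/1637 = 48475*(-1/37357) - 18687*1/1637 = -48475/37357 - 18687/1637 = -777443834/61153409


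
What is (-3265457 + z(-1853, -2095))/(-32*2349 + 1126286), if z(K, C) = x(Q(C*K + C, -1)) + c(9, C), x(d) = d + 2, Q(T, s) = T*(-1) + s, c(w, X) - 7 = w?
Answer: -3572690/525559 ≈ -6.7979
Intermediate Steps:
c(w, X) = 7 + w
Q(T, s) = s - T (Q(T, s) = -T + s = s - T)
x(d) = 2 + d
z(K, C) = 17 - C - C*K (z(K, C) = (2 + (-1 - (C*K + C))) + (7 + 9) = (2 + (-1 - (C + C*K))) + 16 = (2 + (-1 + (-C - C*K))) + 16 = (2 + (-1 - C - C*K)) + 16 = (1 - C - C*K) + 16 = 17 - C - C*K)
(-3265457 + z(-1853, -2095))/(-32*2349 + 1126286) = (-3265457 + (17 - 1*(-2095)*(1 - 1853)))/(-32*2349 + 1126286) = (-3265457 + (17 - 1*(-2095)*(-1852)))/(-75168 + 1126286) = (-3265457 + (17 - 3879940))/1051118 = (-3265457 - 3879923)*(1/1051118) = -7145380*1/1051118 = -3572690/525559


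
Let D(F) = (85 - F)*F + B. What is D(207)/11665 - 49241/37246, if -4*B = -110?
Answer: -756991242/217237295 ≈ -3.4846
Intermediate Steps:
B = 55/2 (B = -1/4*(-110) = 55/2 ≈ 27.500)
D(F) = 55/2 + F*(85 - F) (D(F) = (85 - F)*F + 55/2 = F*(85 - F) + 55/2 = 55/2 + F*(85 - F))
D(207)/11665 - 49241/37246 = (55/2 - 1*207**2 + 85*207)/11665 - 49241/37246 = (55/2 - 1*42849 + 17595)*(1/11665) - 49241*1/37246 = (55/2 - 42849 + 17595)*(1/11665) - 49241/37246 = -50453/2*1/11665 - 49241/37246 = -50453/23330 - 49241/37246 = -756991242/217237295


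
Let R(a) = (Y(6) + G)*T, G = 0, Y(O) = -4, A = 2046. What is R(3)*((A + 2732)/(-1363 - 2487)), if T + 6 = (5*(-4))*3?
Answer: -57336/175 ≈ -327.63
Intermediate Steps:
T = -66 (T = -6 + (5*(-4))*3 = -6 - 20*3 = -6 - 60 = -66)
R(a) = 264 (R(a) = (-4 + 0)*(-66) = -4*(-66) = 264)
R(3)*((A + 2732)/(-1363 - 2487)) = 264*((2046 + 2732)/(-1363 - 2487)) = 264*(4778/(-3850)) = 264*(4778*(-1/3850)) = 264*(-2389/1925) = -57336/175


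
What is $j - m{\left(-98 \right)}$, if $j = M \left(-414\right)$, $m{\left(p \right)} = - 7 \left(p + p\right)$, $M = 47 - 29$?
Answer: $-8824$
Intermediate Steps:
$M = 18$
$m{\left(p \right)} = - 14 p$ ($m{\left(p \right)} = - 7 \cdot 2 p = - 14 p$)
$j = -7452$ ($j = 18 \left(-414\right) = -7452$)
$j - m{\left(-98 \right)} = -7452 - \left(-14\right) \left(-98\right) = -7452 - 1372 = -8824$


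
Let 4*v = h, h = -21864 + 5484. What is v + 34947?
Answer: 30852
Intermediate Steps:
h = -16380
v = -4095 (v = (¼)*(-16380) = -4095)
v + 34947 = -4095 + 34947 = 30852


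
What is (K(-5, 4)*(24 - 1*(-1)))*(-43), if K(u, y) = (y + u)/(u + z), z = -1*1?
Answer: -1075/6 ≈ -179.17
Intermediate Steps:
z = -1
K(u, y) = (u + y)/(-1 + u) (K(u, y) = (y + u)/(u - 1) = (u + y)/(-1 + u))
(K(-5, 4)*(24 - 1*(-1)))*(-43) = (((-5 + 4)/(-1 - 5))*(24 - 1*(-1)))*(-43) = ((-1/(-6))*(24 + 1))*(-43) = (-1/6*(-1)*25)*(-43) = ((1/6)*25)*(-43) = (25/6)*(-43) = -1075/6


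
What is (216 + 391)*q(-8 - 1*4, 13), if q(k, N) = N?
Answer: 7891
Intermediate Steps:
(216 + 391)*q(-8 - 1*4, 13) = (216 + 391)*13 = 607*13 = 7891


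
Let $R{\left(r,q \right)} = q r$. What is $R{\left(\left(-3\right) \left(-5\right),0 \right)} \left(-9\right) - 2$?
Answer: $-2$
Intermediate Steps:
$R{\left(\left(-3\right) \left(-5\right),0 \right)} \left(-9\right) - 2 = 0 \left(\left(-3\right) \left(-5\right)\right) \left(-9\right) - 2 = 0 \cdot 15 \left(-9\right) - 2 = 0 \left(-9\right) - 2 = 0 - 2 = -2$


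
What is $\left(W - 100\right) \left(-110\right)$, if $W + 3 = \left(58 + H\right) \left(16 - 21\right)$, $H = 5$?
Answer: $45980$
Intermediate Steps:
$W = -318$ ($W = -3 + \left(58 + 5\right) \left(16 - 21\right) = -3 + 63 \left(-5\right) = -3 - 315 = -318$)
$\left(W - 100\right) \left(-110\right) = \left(-318 - 100\right) \left(-110\right) = \left(-418\right) \left(-110\right) = 45980$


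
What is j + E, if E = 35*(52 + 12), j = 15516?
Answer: 17756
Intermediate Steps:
E = 2240 (E = 35*64 = 2240)
j + E = 15516 + 2240 = 17756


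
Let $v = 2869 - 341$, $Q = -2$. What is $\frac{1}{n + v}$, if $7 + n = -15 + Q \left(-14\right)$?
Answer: $\frac{1}{2534} \approx 0.00039463$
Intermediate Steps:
$v = 2528$ ($v = 2869 - 341 = 2528$)
$n = 6$ ($n = -7 - -13 = -7 + \left(-15 + 28\right) = -7 + 13 = 6$)
$\frac{1}{n + v} = \frac{1}{6 + 2528} = \frac{1}{2534}$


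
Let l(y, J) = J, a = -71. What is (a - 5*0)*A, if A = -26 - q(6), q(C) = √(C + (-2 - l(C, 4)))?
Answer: 1846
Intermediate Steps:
q(C) = √(-6 + C) (q(C) = √(C + (-2 - 1*4)) = √(C + (-2 - 4)) = √(C - 6) = √(-6 + C))
A = -26 (A = -26 - √(-6 + 6) = -26 - √0 = -26 - 1*0 = -26 + 0 = -26)
(a - 5*0)*A = (-71 - 5*0)*(-26) = (-71 + 0)*(-26) = -71*(-26) = 1846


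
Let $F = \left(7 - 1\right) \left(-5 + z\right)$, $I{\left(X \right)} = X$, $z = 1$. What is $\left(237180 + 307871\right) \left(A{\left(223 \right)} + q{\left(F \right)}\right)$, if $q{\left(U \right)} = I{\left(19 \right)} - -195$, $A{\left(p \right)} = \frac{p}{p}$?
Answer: $117185965$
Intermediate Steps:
$A{\left(p \right)} = 1$
$F = -24$ ($F = \left(7 - 1\right) \left(-5 + 1\right) = \left(7 - 1\right) \left(-4\right) = 6 \left(-4\right) = -24$)
$q{\left(U \right)} = 214$ ($q{\left(U \right)} = 19 - -195 = 19 + 195 = 214$)
$\left(237180 + 307871\right) \left(A{\left(223 \right)} + q{\left(F \right)}\right) = \left(237180 + 307871\right) \left(1 + 214\right) = 545051 \cdot 215 = 117185965$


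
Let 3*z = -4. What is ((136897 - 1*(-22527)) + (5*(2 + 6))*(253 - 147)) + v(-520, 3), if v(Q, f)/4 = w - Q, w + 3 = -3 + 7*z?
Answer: 497048/3 ≈ 1.6568e+5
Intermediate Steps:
z = -4/3 (z = (1/3)*(-4) = -4/3 ≈ -1.3333)
w = -46/3 (w = -3 + (-3 + 7*(-4/3)) = -3 + (-3 - 28/3) = -3 - 37/3 = -46/3 ≈ -15.333)
v(Q, f) = -184/3 - 4*Q (v(Q, f) = 4*(-46/3 - Q) = -184/3 - 4*Q)
((136897 - 1*(-22527)) + (5*(2 + 6))*(253 - 147)) + v(-520, 3) = ((136897 - 1*(-22527)) + (5*(2 + 6))*(253 - 147)) + (-184/3 - 4*(-520)) = ((136897 + 22527) + (5*8)*106) + (-184/3 + 2080) = (159424 + 40*106) + 6056/3 = (159424 + 4240) + 6056/3 = 163664 + 6056/3 = 497048/3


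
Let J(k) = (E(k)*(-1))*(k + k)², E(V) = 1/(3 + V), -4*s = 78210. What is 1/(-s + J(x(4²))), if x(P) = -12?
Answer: 2/39233 ≈ 5.0978e-5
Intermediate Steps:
s = -39105/2 (s = -¼*78210 = -39105/2 ≈ -19553.)
J(k) = -4*k²/(3 + k) (J(k) = (-1/(3 + k))*(k + k)² = (-1/(3 + k))*(2*k)² = (-1/(3 + k))*(4*k²) = -4*k²/(3 + k))
1/(-s + J(x(4²))) = 1/(-1*(-39105/2) - 4*(-12)²/(3 - 12)) = 1/(39105/2 - 4*144/(-9)) = 1/(39105/2 - 4*144*(-⅑)) = 1/(39105/2 + 64) = 1/(39233/2) = 2/39233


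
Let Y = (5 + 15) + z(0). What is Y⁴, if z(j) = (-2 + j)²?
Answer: 331776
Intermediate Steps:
Y = 24 (Y = (5 + 15) + (-2 + 0)² = 20 + (-2)² = 20 + 4 = 24)
Y⁴ = 24⁴ = 331776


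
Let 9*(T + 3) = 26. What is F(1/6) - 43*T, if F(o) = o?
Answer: 89/18 ≈ 4.9444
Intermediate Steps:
T = -⅑ (T = -3 + (⅑)*26 = -3 + 26/9 = -⅑ ≈ -0.11111)
F(1/6) - 43*T = 1/6 - 43*(-⅑) = ⅙ + 43/9 = 89/18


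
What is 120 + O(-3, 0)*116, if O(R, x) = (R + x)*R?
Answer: 1164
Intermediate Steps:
O(R, x) = R*(R + x)
120 + O(-3, 0)*116 = 120 - 3*(-3 + 0)*116 = 120 - 3*(-3)*116 = 120 + 9*116 = 120 + 1044 = 1164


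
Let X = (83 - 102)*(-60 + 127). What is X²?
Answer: 1620529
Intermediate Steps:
X = -1273 (X = -19*67 = -1273)
X² = (-1273)² = 1620529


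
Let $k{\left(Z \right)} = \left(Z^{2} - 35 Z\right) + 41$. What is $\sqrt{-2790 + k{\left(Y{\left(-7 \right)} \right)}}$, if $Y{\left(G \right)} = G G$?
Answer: $i \sqrt{2063} \approx 45.42 i$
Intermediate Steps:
$Y{\left(G \right)} = G^{2}$
$k{\left(Z \right)} = 41 + Z^{2} - 35 Z$
$\sqrt{-2790 + k{\left(Y{\left(-7 \right)} \right)}} = \sqrt{-2790 + \left(41 + \left(\left(-7\right)^{2}\right)^{2} - 35 \left(-7\right)^{2}\right)} = \sqrt{-2790 + \left(41 + 49^{2} - 1715\right)} = \sqrt{-2790 + \left(41 + 2401 - 1715\right)} = \sqrt{-2790 + 727} = \sqrt{-2063} = i \sqrt{2063}$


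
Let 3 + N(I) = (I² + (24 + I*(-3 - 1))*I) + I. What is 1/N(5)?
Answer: 1/47 ≈ 0.021277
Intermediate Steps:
N(I) = -3 + I + I² + I*(24 - 4*I) (N(I) = -3 + ((I² + (24 + I*(-3 - 1))*I) + I) = -3 + ((I² + (24 + I*(-4))*I) + I) = -3 + ((I² + (24 - 4*I)*I) + I) = -3 + ((I² + I*(24 - 4*I)) + I) = -3 + (I + I² + I*(24 - 4*I)) = -3 + I + I² + I*(24 - 4*I))
1/N(5) = 1/(-3 - 3*5² + 25*5) = 1/(-3 - 3*25 + 125) = 1/(-3 - 75 + 125) = 1/47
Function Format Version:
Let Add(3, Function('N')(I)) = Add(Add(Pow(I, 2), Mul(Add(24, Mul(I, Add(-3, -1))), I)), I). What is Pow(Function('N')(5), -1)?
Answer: Rational(1, 47) ≈ 0.021277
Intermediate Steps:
Function('N')(I) = Add(-3, I, Pow(I, 2), Mul(I, Add(24, Mul(-4, I)))) (Function('N')(I) = Add(-3, Add(Add(Pow(I, 2), Mul(Add(24, Mul(I, Add(-3, -1))), I)), I)) = Add(-3, Add(Add(Pow(I, 2), Mul(Add(24, Mul(I, -4)), I)), I)) = Add(-3, Add(Add(Pow(I, 2), Mul(Add(24, Mul(-4, I)), I)), I)) = Add(-3, Add(Add(Pow(I, 2), Mul(I, Add(24, Mul(-4, I)))), I)) = Add(-3, Add(I, Pow(I, 2), Mul(I, Add(24, Mul(-4, I))))) = Add(-3, I, Pow(I, 2), Mul(I, Add(24, Mul(-4, I)))))
Pow(Function('N')(5), -1) = Pow(Add(-3, Mul(-3, Pow(5, 2)), Mul(25, 5)), -1) = Pow(Add(-3, Mul(-3, 25), 125), -1) = Pow(Add(-3, -75, 125), -1) = Pow(47, -1) = Rational(1, 47)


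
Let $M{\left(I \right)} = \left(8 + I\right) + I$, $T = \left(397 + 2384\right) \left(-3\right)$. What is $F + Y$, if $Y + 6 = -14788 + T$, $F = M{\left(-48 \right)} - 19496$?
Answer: $-42721$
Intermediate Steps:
$T = -8343$ ($T = 2781 \left(-3\right) = -8343$)
$M{\left(I \right)} = 8 + 2 I$
$F = -19584$ ($F = \left(8 + 2 \left(-48\right)\right) - 19496 = \left(8 - 96\right) - 19496 = -88 - 19496 = -19584$)
$Y = -23137$ ($Y = -6 - 23131 = -23137$)
$F + Y = -19584 - 23137 = -42721$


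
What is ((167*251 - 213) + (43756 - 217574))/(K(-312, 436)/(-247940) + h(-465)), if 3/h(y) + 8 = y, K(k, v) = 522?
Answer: 234753806980/15011 ≈ 1.5639e+7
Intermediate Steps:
h(y) = 3/(-8 + y)
((167*251 - 213) + (43756 - 217574))/(K(-312, 436)/(-247940) + h(-465)) = ((167*251 - 213) + (43756 - 217574))/(522/(-247940) + 3/(-8 - 465)) = ((41917 - 213) - 173818)/(522*(-1/247940) + 3/(-473)) = (41704 - 173818)/(-261/123970 + 3*(-1/473)) = -132114/(-261/123970 - 3/473) = -132114/(-45033/5330710) = -132114*(-5330710/45033) = 234753806980/15011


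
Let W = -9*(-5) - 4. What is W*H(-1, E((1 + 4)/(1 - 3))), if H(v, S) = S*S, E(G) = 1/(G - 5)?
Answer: 164/225 ≈ 0.72889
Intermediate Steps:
E(G) = 1/(-5 + G)
H(v, S) = S**2
W = 41 (W = 45 - 4 = 41)
W*H(-1, E((1 + 4)/(1 - 3))) = 41*(1/(-5 + (1 + 4)/(1 - 3)))**2 = 41*(1/(-5 + 5/(-2)))**2 = 41*(1/(-5 + 5*(-1/2)))**2 = 41*(1/(-5 - 5/2))**2 = 41*(1/(-15/2))**2 = 41*(-2/15)**2 = 41*(4/225) = 164/225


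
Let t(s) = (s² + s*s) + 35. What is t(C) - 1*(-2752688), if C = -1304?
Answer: 6153555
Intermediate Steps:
t(s) = 35 + 2*s² (t(s) = (s² + s²) + 35 = 2*s² + 35 = 35 + 2*s²)
t(C) - 1*(-2752688) = (35 + 2*(-1304)²) - 1*(-2752688) = (35 + 2*1700416) + 2752688 = (35 + 3400832) + 2752688 = 3400867 + 2752688 = 6153555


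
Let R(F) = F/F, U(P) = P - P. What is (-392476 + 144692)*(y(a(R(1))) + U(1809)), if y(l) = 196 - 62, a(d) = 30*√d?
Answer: -33203056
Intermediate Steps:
U(P) = 0
R(F) = 1
y(l) = 134
(-392476 + 144692)*(y(a(R(1))) + U(1809)) = (-392476 + 144692)*(134 + 0) = -247784*134 = -33203056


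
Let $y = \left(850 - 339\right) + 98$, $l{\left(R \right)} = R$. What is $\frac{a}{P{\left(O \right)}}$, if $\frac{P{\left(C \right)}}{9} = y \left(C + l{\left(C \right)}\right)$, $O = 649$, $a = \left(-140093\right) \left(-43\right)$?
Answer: $\frac{6023999}{7114338} \approx 0.84674$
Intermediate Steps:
$a = 6023999$
$y = 609$ ($y = 511 + 98 = 609$)
$P{\left(C \right)} = 10962 C$ ($P{\left(C \right)} = 9 \cdot 609 \left(C + C\right) = 9 \cdot 609 \cdot 2 C = 9 \cdot 1218 C = 10962 C$)
$\frac{a}{P{\left(O \right)}} = \frac{6023999}{10962 \cdot 649} = \frac{6023999}{7114338}$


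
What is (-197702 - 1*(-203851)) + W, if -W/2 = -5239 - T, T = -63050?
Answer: -109473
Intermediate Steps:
W = -115622 (W = -2*(-5239 - 1*(-63050)) = -2*(-5239 + 63050) = -2*57811 = -115622)
(-197702 - 1*(-203851)) + W = (-197702 - 1*(-203851)) - 115622 = (-197702 + 203851) - 115622 = 6149 - 115622 = -109473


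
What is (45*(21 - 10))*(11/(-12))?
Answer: -1815/4 ≈ -453.75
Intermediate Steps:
(45*(21 - 10))*(11/(-12)) = (45*11)*(11*(-1/12)) = 495*(-11/12) = -1815/4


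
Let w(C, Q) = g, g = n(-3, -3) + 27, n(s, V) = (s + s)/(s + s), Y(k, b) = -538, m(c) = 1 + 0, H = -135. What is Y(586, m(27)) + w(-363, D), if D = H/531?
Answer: -510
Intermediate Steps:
m(c) = 1
n(s, V) = 1 (n(s, V) = (2*s)/((2*s)) = (2*s)*(1/(2*s)) = 1)
D = -15/59 (D = -135/531 = -135*1/531 = -15/59 ≈ -0.25424)
g = 28 (g = 1 + 27 = 28)
w(C, Q) = 28
Y(586, m(27)) + w(-363, D) = -538 + 28 = -510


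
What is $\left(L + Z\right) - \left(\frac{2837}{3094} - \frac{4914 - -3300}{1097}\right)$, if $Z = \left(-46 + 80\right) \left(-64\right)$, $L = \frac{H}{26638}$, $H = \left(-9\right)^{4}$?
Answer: $- \frac{49030321429590}{22603128821} \approx -2169.2$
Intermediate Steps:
$H = 6561$
$L = \frac{6561}{26638} \approx 0.2463$
$Z = -2176$ ($Z = 34 \left(-64\right) = -2176$)
$\left(L + Z\right) - \left(\frac{2837}{3094} - \frac{4914 - -3300}{1097}\right) = \left(\frac{6561}{26638} - 2176\right) - \left(\frac{2837}{3094} - \frac{4914 - -3300}{1097}\right) = - \frac{57957727}{26638} - \left(\frac{2837}{3094} - \left(4914 + 3300\right) \frac{1}{1097}\right) = - \frac{57957727}{26638} + \left(8214 \cdot \frac{1}{1097} - \frac{2837}{3094}\right) = - \frac{57957727}{26638} + \left(\frac{8214}{1097} - \frac{2837}{3094}\right) = - \frac{57957727}{26638} + \frac{22301927}{3394118} = - \frac{49030321429590}{22603128821}$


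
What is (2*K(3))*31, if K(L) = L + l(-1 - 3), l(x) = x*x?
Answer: 1178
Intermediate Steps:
l(x) = x²
K(L) = 16 + L (K(L) = L + (-1 - 3)² = L + (-4)² = L + 16 = 16 + L)
(2*K(3))*31 = (2*(16 + 3))*31 = (2*19)*31 = 38*31 = 1178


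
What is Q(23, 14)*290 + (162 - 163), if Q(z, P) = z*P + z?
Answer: 100049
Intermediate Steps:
Q(z, P) = z + P*z (Q(z, P) = P*z + z = z + P*z)
Q(23, 14)*290 + (162 - 163) = (23*(1 + 14))*290 + (162 - 163) = (23*15)*290 - 1 = 345*290 - 1 = 100050 - 1 = 100049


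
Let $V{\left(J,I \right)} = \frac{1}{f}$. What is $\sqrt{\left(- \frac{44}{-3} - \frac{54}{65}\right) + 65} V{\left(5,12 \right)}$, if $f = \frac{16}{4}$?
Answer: $\frac{\sqrt{2997735}}{780} \approx 2.2197$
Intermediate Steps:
$f = 4$ ($f = 16 \cdot \frac{1}{4} = 4$)
$V{\left(J,I \right)} = \frac{1}{4}$
$\sqrt{\left(- \frac{44}{-3} - \frac{54}{65}\right) + 65} V{\left(5,12 \right)} = \sqrt{\left(- \frac{44}{-3} - \frac{54}{65}\right) + 65} \cdot \frac{1}{4} = \sqrt{\left(\left(-44\right) \left(- \frac{1}{3}\right) - \frac{54}{65}\right) + 65} \cdot \frac{1}{4} = \sqrt{\left(\frac{44}{3} - \frac{54}{65}\right) + 65} \cdot \frac{1}{4} = \sqrt{\frac{2698}{195} + 65} \cdot \frac{1}{4} = \sqrt{\frac{15373}{195}} \cdot \frac{1}{4} = \frac{\sqrt{2997735}}{195} \cdot \frac{1}{4} = \frac{\sqrt{2997735}}{780}$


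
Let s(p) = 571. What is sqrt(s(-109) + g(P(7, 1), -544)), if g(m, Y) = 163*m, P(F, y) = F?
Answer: 4*sqrt(107) ≈ 41.376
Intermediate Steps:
sqrt(s(-109) + g(P(7, 1), -544)) = sqrt(571 + 163*7) = sqrt(571 + 1141) = sqrt(1712) = 4*sqrt(107)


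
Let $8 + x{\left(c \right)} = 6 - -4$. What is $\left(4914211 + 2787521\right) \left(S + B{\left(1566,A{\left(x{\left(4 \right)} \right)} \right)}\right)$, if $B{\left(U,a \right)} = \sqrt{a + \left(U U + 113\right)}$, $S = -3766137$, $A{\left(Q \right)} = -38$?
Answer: $-29005777849284 + 7701732 \sqrt{2452431} \approx -2.8994 \cdot 10^{13}$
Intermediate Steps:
$x{\left(c \right)} = 2$ ($x{\left(c \right)} = -8 + \left(6 - -4\right) = -8 + \left(6 + 4\right) = -8 + 10 = 2$)
$B{\left(U,a \right)} = \sqrt{113 + a + U^{2}}$ ($B{\left(U,a \right)} = \sqrt{a + \left(U^{2} + 113\right)} = \sqrt{a + \left(113 + U^{2}\right)} = \sqrt{113 + a + U^{2}}$)
$\left(4914211 + 2787521\right) \left(S + B{\left(1566,A{\left(x{\left(4 \right)} \right)} \right)}\right) = \left(4914211 + 2787521\right) \left(-3766137 + \sqrt{113 - 38 + 1566^{2}}\right) = 7701732 \left(-3766137 + \sqrt{113 - 38 + 2452356}\right) = 7701732 \left(-3766137 + \sqrt{2452431}\right) = -29005777849284 + 7701732 \sqrt{2452431}$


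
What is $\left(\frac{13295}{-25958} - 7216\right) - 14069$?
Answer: $- \frac{552529325}{25958} \approx -21286.0$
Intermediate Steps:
$\left(\frac{13295}{-25958} - 7216\right) - 14069 = \left(13295 \left(- \frac{1}{25958}\right) - 7216\right) - 14069 = \left(- \frac{13295}{25958} - 7216\right) - 14069 = - \frac{187326223}{25958} - 14069 = - \frac{552529325}{25958}$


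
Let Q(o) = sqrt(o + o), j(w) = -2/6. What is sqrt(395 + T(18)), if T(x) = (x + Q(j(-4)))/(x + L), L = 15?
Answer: sqrt(430749 + 11*I*sqrt(6))/33 ≈ 19.888 + 0.00062203*I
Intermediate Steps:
j(w) = -1/3 (j(w) = -2*1/6 = -1/3)
Q(o) = sqrt(2)*sqrt(o) (Q(o) = sqrt(2*o) = sqrt(2)*sqrt(o))
T(x) = (x + I*sqrt(6)/3)/(15 + x) (T(x) = (x + sqrt(2)*sqrt(-1/3))/(x + 15) = (x + sqrt(2)*(I*sqrt(3)/3))/(15 + x) = (x + I*sqrt(6)/3)/(15 + x))
sqrt(395 + T(18)) = sqrt(395 + (18 + I*sqrt(6)/3)/(15 + 18)) = sqrt(395 + (18 + I*sqrt(6)/3)/33) = sqrt(395 + (6/11 + I*sqrt(6)/99)) = sqrt(4351/11 + I*sqrt(6)/99)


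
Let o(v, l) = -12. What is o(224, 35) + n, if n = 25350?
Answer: 25338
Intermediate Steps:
o(224, 35) + n = -12 + 25350 = 25338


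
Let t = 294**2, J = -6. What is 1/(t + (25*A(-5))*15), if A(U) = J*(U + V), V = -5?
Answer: 1/108936 ≈ 9.1797e-6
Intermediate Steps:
A(U) = 30 - 6*U (A(U) = -6*(U - 5) = -6*(-5 + U) = 30 - 6*U)
t = 86436
1/(t + (25*A(-5))*15) = 1/(86436 + (25*(30 - 6*(-5)))*15) = 1/(86436 + (25*(30 + 30))*15) = 1/(86436 + (25*60)*15) = 1/(86436 + 1500*15) = 1/(86436 + 22500) = 1/108936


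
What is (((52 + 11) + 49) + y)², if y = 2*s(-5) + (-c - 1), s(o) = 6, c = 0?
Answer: 15129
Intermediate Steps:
y = 11 (y = 2*6 + (-1*0 - 1) = 12 + (0 - 1) = 12 - 1 = 11)
(((52 + 11) + 49) + y)² = (((52 + 11) + 49) + 11)² = ((63 + 49) + 11)² = (112 + 11)² = 123² = 15129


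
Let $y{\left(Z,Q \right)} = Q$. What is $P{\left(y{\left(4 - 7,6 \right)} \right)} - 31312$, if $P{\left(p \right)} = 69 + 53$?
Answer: $-31190$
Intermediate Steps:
$P{\left(p \right)} = 122$
$P{\left(y{\left(4 - 7,6 \right)} \right)} - 31312 = 122 - 31312 = -31190$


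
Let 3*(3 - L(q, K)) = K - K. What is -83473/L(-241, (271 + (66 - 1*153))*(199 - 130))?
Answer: -83473/3 ≈ -27824.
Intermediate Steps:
L(q, K) = 3 (L(q, K) = 3 - (K - K)/3 = 3 - 1/3*0 = 3 + 0 = 3)
-83473/L(-241, (271 + (66 - 1*153))*(199 - 130)) = -83473/3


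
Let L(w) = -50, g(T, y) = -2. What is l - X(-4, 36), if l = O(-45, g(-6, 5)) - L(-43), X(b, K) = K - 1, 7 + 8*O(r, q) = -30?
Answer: 83/8 ≈ 10.375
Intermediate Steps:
O(r, q) = -37/8 (O(r, q) = -7/8 + (1/8)*(-30) = -7/8 - 15/4 = -37/8)
X(b, K) = -1 + K
l = 363/8 (l = -37/8 - 1*(-50) = -37/8 + 50 = 363/8 ≈ 45.375)
l - X(-4, 36) = 363/8 - (-1 + 36) = 363/8 - 1*35 = 363/8 - 35 = 83/8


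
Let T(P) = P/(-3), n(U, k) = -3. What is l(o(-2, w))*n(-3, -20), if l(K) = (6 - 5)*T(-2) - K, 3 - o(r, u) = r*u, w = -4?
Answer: -17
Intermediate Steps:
o(r, u) = 3 - r*u
T(P) = -P/3 (T(P) = P*(-⅓) = -P/3)
l(K) = ⅔ - K (l(K) = (6 - 5)*(-⅓*(-2)) - K = 1*(⅔) - K = ⅔ - K)
l(o(-2, w))*n(-3, -20) = (⅔ - (3 - 1*(-2)*(-4)))*(-3) = (⅔ - (3 - 8))*(-3) = (⅔ - 1*(-5))*(-3) = (⅔ + 5)*(-3) = (17/3)*(-3) = -17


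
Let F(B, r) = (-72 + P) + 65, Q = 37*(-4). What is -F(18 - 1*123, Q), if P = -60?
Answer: 67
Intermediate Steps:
Q = -148
F(B, r) = -67 (F(B, r) = (-72 - 60) + 65 = -132 + 65 = -67)
-F(18 - 1*123, Q) = -1*(-67) = 67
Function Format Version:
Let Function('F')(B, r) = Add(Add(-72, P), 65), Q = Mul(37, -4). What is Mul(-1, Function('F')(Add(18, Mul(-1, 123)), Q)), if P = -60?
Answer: 67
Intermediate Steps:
Q = -148
Function('F')(B, r) = -67 (Function('F')(B, r) = Add(Add(-72, -60), 65) = Add(-132, 65) = -67)
Mul(-1, Function('F')(Add(18, Mul(-1, 123)), Q)) = Mul(-1, -67) = 67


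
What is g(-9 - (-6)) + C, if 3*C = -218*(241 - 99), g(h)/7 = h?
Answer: -31019/3 ≈ -10340.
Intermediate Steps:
g(h) = 7*h
C = -30956/3 (C = (-218*(241 - 99))/3 = (-218*142)/3 = (⅓)*(-30956) = -30956/3 ≈ -10319.)
g(-9 - (-6)) + C = 7*(-9 - (-6)) - 30956/3 = 7*(-9 - 2*(-3)) - 30956/3 = 7*(-9 + 6) - 30956/3 = 7*(-3) - 30956/3 = -21 - 30956/3 = -31019/3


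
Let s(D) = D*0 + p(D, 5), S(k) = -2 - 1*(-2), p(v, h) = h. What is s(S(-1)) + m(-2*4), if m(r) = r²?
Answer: 69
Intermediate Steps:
S(k) = 0 (S(k) = -2 + 2 = 0)
s(D) = 5 (s(D) = D*0 + 5 = 0 + 5 = 5)
s(S(-1)) + m(-2*4) = 5 + (-2*4)² = 5 + (-8)² = 5 + 64 = 69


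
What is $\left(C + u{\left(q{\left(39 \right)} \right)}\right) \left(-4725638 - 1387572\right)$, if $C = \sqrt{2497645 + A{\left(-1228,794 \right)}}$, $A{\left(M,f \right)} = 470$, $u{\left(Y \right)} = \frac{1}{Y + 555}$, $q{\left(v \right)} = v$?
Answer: $- \frac{3056605}{297} - 6113210 \sqrt{2498115} \approx -9.6622 \cdot 10^{9}$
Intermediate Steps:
$u{\left(Y \right)} = \frac{1}{555 + Y}$
$C = \sqrt{2498115}$ ($C = \sqrt{2497645 + 470} = \sqrt{2498115} \approx 1580.5$)
$\left(C + u{\left(q{\left(39 \right)} \right)}\right) \left(-4725638 - 1387572\right) = \left(\sqrt{2498115} + \frac{1}{555 + 39}\right) \left(-4725638 - 1387572\right) = \left(\sqrt{2498115} + \frac{1}{594}\right) \left(-6113210\right) = \left(\frac{1}{594} + \sqrt{2498115}\right) \left(-6113210\right) = - \frac{3056605}{297} - 6113210 \sqrt{2498115}$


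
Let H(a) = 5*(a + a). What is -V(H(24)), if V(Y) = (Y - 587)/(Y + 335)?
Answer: 347/575 ≈ 0.60348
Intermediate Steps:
H(a) = 10*a (H(a) = 5*(2*a) = 10*a)
V(Y) = (-587 + Y)/(335 + Y)
-V(H(24)) = -(-587 + 10*24)/(335 + 10*24) = -(-587 + 240)/(335 + 240) = -(-347)/575 = -1*(-347/575) = 347/575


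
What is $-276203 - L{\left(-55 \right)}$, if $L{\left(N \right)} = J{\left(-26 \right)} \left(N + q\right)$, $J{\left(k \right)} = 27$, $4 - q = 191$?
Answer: $-269669$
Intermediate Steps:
$q = -187$ ($q = 4 - 191 = -187$)
$L{\left(N \right)} = -5049 + 27 N$ ($L{\left(N \right)} = 27 \left(N - 187\right) = 27 \left(-187 + N\right) = -5049 + 27 N$)
$-276203 - L{\left(-55 \right)} = -276203 - \left(-5049 + 27 \left(-55\right)\right) = -276203 - \left(-5049 - 1485\right) = -276203 - -6534 = -276203 + 6534 = -269669$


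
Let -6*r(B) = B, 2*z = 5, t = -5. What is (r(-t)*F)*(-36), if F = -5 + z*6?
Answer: 300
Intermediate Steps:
z = 5/2 (z = (1/2)*5 = 5/2 ≈ 2.5000)
r(B) = -B/6
F = 10 (F = -5 + (5/2)*6 = -5 + 15 = 10)
(r(-t)*F)*(-36) = (-(-1)*(-5)/6*10)*(-36) = (-1/6*5*10)*(-36) = -5/6*10*(-36) = -25/3*(-36) = 300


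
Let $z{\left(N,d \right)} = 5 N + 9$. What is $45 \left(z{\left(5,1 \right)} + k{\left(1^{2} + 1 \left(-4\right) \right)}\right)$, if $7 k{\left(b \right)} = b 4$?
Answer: $\frac{10170}{7} \approx 1452.9$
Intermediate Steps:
$z{\left(N,d \right)} = 9 + 5 N$
$k{\left(b \right)} = \frac{4 b}{7}$ ($k{\left(b \right)} = \frac{b 4}{7} = \frac{4 b}{7}$)
$45 \left(z{\left(5,1 \right)} + k{\left(1^{2} + 1 \left(-4\right) \right)}\right) = 45 \left(\left(9 + 5 \cdot 5\right) + \frac{4 \left(1^{2} + 1 \left(-4\right)\right)}{7}\right) = 45 \left(\left(9 + 25\right) + \frac{4 \left(1 - 4\right)}{7}\right) = 45 \left(34 + \frac{4}{7} \left(-3\right)\right) = 45 \left(34 - \frac{12}{7}\right) = 45 \cdot \frac{226}{7} = \frac{10170}{7}$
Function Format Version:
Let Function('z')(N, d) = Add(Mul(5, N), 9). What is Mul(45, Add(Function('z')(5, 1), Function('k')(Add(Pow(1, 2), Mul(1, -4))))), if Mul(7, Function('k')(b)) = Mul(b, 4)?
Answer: Rational(10170, 7) ≈ 1452.9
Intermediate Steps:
Function('z')(N, d) = Add(9, Mul(5, N))
Function('k')(b) = Mul(Rational(4, 7), b) (Function('k')(b) = Mul(Rational(1, 7), Mul(b, 4)) = Mul(Rational(1, 7), Mul(4, b)) = Mul(Rational(4, 7), b))
Mul(45, Add(Function('z')(5, 1), Function('k')(Add(Pow(1, 2), Mul(1, -4))))) = Mul(45, Add(Add(9, Mul(5, 5)), Mul(Rational(4, 7), Add(Pow(1, 2), Mul(1, -4))))) = Mul(45, Add(Add(9, 25), Mul(Rational(4, 7), Add(1, -4)))) = Mul(45, Add(34, Mul(Rational(4, 7), -3))) = Mul(45, Add(34, Rational(-12, 7))) = Mul(45, Rational(226, 7)) = Rational(10170, 7)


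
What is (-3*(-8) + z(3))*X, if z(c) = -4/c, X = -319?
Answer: -21692/3 ≈ -7230.7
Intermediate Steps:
(-3*(-8) + z(3))*X = (-3*(-8) - 4/3)*(-319) = (24 - 4*⅓)*(-319) = (24 - 4/3)*(-319) = (68/3)*(-319) = -21692/3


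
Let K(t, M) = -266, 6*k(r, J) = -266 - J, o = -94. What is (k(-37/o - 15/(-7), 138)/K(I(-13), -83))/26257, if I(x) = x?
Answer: 101/10476543 ≈ 9.6406e-6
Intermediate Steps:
k(r, J) = -133/3 - J/6 (k(r, J) = (-266 - J)/6 = -133/3 - J/6)
(k(-37/o - 15/(-7), 138)/K(I(-13), -83))/26257 = ((-133/3 - 1/6*138)/(-266))/26257 = ((-133/3 - 23)*(-1/266))*(1/26257) = -202/3*(-1/266)*(1/26257) = (101/399)*(1/26257) = 101/10476543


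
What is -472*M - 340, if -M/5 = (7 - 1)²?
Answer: 84620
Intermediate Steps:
M = -180 (M = -5*(7 - 1)² = -5*6² = -5*36 = -180)
-472*M - 340 = -472*(-180) - 340 = 84960 - 340 = 84620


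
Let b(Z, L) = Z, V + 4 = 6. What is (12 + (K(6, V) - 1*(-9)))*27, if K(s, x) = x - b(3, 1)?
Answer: 540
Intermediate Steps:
V = 2 (V = -4 + 6 = 2)
K(s, x) = -3 + x (K(s, x) = x - 1*3 = x - 3 = -3 + x)
(12 + (K(6, V) - 1*(-9)))*27 = (12 + ((-3 + 2) - 1*(-9)))*27 = (12 + (-1 + 9))*27 = (12 + 8)*27 = 20*27 = 540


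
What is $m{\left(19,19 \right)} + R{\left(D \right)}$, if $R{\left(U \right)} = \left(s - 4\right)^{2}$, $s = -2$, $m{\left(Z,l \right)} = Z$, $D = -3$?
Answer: $55$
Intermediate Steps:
$R{\left(U \right)} = 36$ ($R{\left(U \right)} = \left(-2 - 4\right)^{2} = \left(-6\right)^{2} = 36$)
$m{\left(19,19 \right)} + R{\left(D \right)} = 19 + 36 = 55$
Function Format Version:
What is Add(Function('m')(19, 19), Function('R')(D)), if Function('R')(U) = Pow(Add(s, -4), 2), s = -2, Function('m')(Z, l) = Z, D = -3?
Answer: 55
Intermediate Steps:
Function('R')(U) = 36 (Function('R')(U) = Pow(Add(-2, -4), 2) = Pow(-6, 2) = 36)
Add(Function('m')(19, 19), Function('R')(D)) = Add(19, 36) = 55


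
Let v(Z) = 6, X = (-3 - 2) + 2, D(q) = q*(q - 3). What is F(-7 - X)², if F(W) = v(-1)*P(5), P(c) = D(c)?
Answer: 3600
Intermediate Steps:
D(q) = q*(-3 + q)
X = -3 (X = -5 + 2 = -3)
P(c) = c*(-3 + c)
F(W) = 60 (F(W) = 6*(5*(-3 + 5)) = 6*(5*2) = 6*10 = 60)
F(-7 - X)² = 60² = 3600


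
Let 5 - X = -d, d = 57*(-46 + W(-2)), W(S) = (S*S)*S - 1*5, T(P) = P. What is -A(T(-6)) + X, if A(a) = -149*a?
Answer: -4252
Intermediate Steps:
W(S) = -5 + S³ (W(S) = S²*S - 5 = S³ - 5 = -5 + S³)
d = -3363 (d = 57*(-46 + (-5 + (-2)³)) = 57*(-46 + (-5 - 8)) = 57*(-46 - 13) = 57*(-59) = -3363)
X = -3358 (X = 5 - (-1)*(-3363) = 5 - 1*3363 = 5 - 3363 = -3358)
-A(T(-6)) + X = -(-149)*(-6) - 3358 = -1*894 - 3358 = -894 - 3358 = -4252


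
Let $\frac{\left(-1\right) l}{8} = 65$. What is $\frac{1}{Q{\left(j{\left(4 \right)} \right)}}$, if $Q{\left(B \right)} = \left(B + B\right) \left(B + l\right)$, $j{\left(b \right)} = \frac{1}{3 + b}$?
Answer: $- \frac{49}{7278} \approx -0.0067326$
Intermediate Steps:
$l = -520$ ($l = \left(-8\right) 65 = -520$)
$Q{\left(B \right)} = 2 B \left(-520 + B\right)$ ($Q{\left(B \right)} = \left(B + B\right) \left(B - 520\right) = 2 B \left(-520 + B\right)$)
$\frac{1}{Q{\left(j{\left(4 \right)} \right)}} = \frac{1}{2 \frac{1}{3 + 4} \left(-520 + \frac{1}{3 + 4}\right)} = \frac{1}{2 \cdot \frac{1}{7} \left(-520 + \frac{1}{7}\right)} = \frac{1}{2 \cdot \frac{1}{7} \left(- \frac{3639}{7}\right)} = \frac{1}{- \frac{7278}{49}} = - \frac{49}{7278}$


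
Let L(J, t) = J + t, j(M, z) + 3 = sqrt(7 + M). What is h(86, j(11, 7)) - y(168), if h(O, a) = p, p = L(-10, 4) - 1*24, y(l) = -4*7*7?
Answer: 166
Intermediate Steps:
j(M, z) = -3 + sqrt(7 + M)
y(l) = -196 (y(l) = -28*7 = -196)
p = -30 (p = (-10 + 4) - 1*24 = -6 - 24 = -30)
h(O, a) = -30
h(86, j(11, 7)) - y(168) = -30 - 1*(-196) = -30 + 196 = 166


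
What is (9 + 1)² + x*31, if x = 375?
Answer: 11725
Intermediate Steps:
(9 + 1)² + x*31 = (9 + 1)² + 375*31 = 10² + 11625 = 100 + 11625 = 11725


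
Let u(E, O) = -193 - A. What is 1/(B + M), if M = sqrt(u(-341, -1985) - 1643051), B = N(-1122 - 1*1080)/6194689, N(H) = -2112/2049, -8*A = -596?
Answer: -5957209402496/58834513018166172128751685 - 17901129031945472569*I*sqrt(6573274)/58834513018166172128751685 ≈ -1.0125e-13 - 0.00078008*I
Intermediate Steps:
A = 149/2 (A = -1/8*(-596) = 149/2 ≈ 74.500)
N(H) = -704/683 (N(H) = -2112*1/2049 = -704/683)
u(E, O) = -535/2 (u(E, O) = -193 - 1*149/2 = -193 - 149/2 = -535/2)
B = -704/4230972587 (B = -704/683/6194689 = -704/683*1/6194689 = -704/4230972587 ≈ -1.6639e-7)
M = I*sqrt(6573274)/2 (M = sqrt(-535/2 - 1643051) = sqrt(-3286637/2) = I*sqrt(6573274)/2 ≈ 1281.9*I)
1/(B + M) = 1/(-704/4230972587 + I*sqrt(6573274)/2)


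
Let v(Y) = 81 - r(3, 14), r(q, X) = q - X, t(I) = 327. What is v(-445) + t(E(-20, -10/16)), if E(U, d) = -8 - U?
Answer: 419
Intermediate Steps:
v(Y) = 92 (v(Y) = 81 - (3 - 1*14) = 81 - (3 - 14) = 81 - 1*(-11) = 81 + 11 = 92)
v(-445) + t(E(-20, -10/16)) = 92 + 327 = 419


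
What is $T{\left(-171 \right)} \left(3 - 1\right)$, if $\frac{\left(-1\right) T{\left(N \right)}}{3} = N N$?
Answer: $-175446$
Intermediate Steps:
$T{\left(N \right)} = - 3 N^{2}$ ($T{\left(N \right)} = - 3 N N = - 3 N^{2}$)
$T{\left(-171 \right)} \left(3 - 1\right) = - 3 \left(-171\right)^{2} \left(3 - 1\right) = \left(-3\right) 29241 \cdot 2 = \left(-87723\right) 2 = -175446$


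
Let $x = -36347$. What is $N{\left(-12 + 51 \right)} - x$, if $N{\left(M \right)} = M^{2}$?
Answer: $37868$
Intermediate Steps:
$N{\left(-12 + 51 \right)} - x = \left(-12 + 51\right)^{2} - -36347 = 39^{2} + 36347 = 1521 + 36347 = 37868$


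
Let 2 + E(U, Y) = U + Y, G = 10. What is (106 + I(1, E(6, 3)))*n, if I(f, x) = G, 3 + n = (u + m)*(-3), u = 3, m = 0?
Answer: -1392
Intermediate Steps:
n = -12 (n = -3 + (3 + 0)*(-3) = -3 + 3*(-3) = -3 - 9 = -12)
E(U, Y) = -2 + U + Y (E(U, Y) = -2 + (U + Y) = -2 + U + Y)
I(f, x) = 10
(106 + I(1, E(6, 3)))*n = (106 + 10)*(-12) = 116*(-12) = -1392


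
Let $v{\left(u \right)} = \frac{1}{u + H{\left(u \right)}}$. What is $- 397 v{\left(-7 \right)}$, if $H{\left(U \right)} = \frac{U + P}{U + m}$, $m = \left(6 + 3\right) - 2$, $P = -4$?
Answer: $0$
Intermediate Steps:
$m = 7$ ($m = 9 - 2 = 7$)
$H{\left(U \right)} = \frac{-4 + U}{7 + U}$ ($H{\left(U \right)} = \frac{U - 4}{U + 7} = \frac{-4 + U}{7 + U}$)
$v{\left(u \right)} = \frac{1}{u + \frac{-4 + u}{7 + u}}$
$- 397 v{\left(-7 \right)} = - 397 \frac{7 - 7}{-4 - 7 - 7 \left(7 - 7\right)} = - 397 \frac{1}{-4 - 7 - 0} \cdot 0 = - 397 \frac{1}{-4 - 7 + 0} \cdot 0 = - 397 \frac{1}{-11} \cdot 0 = - 397 \left(\left(- \frac{1}{11}\right) 0\right) = \left(-397\right) 0 = 0$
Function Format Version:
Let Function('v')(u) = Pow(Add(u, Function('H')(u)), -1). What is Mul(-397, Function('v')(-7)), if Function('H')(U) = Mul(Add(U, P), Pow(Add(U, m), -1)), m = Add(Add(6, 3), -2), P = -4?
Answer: 0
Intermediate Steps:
m = 7 (m = Add(9, -2) = 7)
Function('H')(U) = Mul(Pow(Add(7, U), -1), Add(-4, U)) (Function('H')(U) = Mul(Add(U, -4), Pow(Add(U, 7), -1)) = Mul(Add(-4, U), Pow(Add(7, U), -1)) = Mul(Pow(Add(7, U), -1), Add(-4, U)))
Function('v')(u) = Pow(Add(u, Mul(Pow(Add(7, u), -1), Add(-4, u))), -1)
Mul(-397, Function('v')(-7)) = Mul(-397, Mul(Pow(Add(-4, -7, Mul(-7, Add(7, -7))), -1), Add(7, -7))) = Mul(-397, Mul(Pow(Add(-4, -7, Mul(-7, 0)), -1), 0)) = Mul(-397, Mul(Pow(Add(-4, -7, 0), -1), 0)) = Mul(-397, Mul(Pow(-11, -1), 0)) = Mul(-397, Mul(Rational(-1, 11), 0)) = Mul(-397, 0) = 0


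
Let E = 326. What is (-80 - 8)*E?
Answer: -28688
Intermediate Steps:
(-80 - 8)*E = (-80 - 8)*326 = -88*326 = -28688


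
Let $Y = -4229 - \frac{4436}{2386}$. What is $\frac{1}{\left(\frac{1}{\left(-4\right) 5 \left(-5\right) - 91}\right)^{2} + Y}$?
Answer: $- \frac{96633}{408839422} \approx -0.00023636$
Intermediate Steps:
$Y = - \frac{5047415}{1193}$ ($Y = -4229 - 4436 \cdot \frac{1}{2386} = -4229 - \frac{2218}{1193} = - \frac{5047415}{1193} \approx -4230.9$)
$\frac{1}{\left(\frac{1}{\left(-4\right) 5 \left(-5\right) - 91}\right)^{2} + Y} = \frac{1}{\left(\frac{1}{\left(-4\right) 5 \left(-5\right) - 91}\right)^{2} - \frac{5047415}{1193}} = \frac{1}{\left(\frac{1}{\left(-20\right) \left(-5\right) - 91}\right)^{2} - \frac{5047415}{1193}} = \frac{1}{\left(\frac{1}{100 - 91}\right)^{2} - \frac{5047415}{1193}} = \frac{1}{\left(\frac{1}{9}\right)^{2} - \frac{5047415}{1193}} = \frac{1}{\frac{1}{81} - \frac{5047415}{1193}} = \frac{1}{- \frac{408839422}{96633}} = - \frac{96633}{408839422}$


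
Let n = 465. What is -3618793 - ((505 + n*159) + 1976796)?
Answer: -5670029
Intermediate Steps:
-3618793 - ((505 + n*159) + 1976796) = -3618793 - ((505 + 465*159) + 1976796) = -3618793 - ((505 + 73935) + 1976796) = -3618793 - (74440 + 1976796) = -3618793 - 1*2051236 = -3618793 - 2051236 = -5670029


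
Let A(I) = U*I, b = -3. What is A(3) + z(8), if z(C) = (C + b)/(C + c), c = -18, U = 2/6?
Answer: ½ ≈ 0.50000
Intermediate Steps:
U = ⅓ (U = 2*(⅙) = ⅓ ≈ 0.33333)
z(C) = (-3 + C)/(-18 + C) (z(C) = (C - 3)/(C - 18) = (-3 + C)/(-18 + C))
A(I) = I/3
A(3) + z(8) = (⅓)*3 + (-3 + 8)/(-18 + 8) = 1 + 5/(-10) = 1 - ⅒*5 = 1 - ½ = ½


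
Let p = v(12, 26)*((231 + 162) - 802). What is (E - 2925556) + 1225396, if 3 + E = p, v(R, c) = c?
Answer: -1710797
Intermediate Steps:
p = -10634 (p = 26*((231 + 162) - 802) = 26*(393 - 802) = 26*(-409) = -10634)
E = -10637 (E = -3 - 10634 = -10637)
(E - 2925556) + 1225396 = (-10637 - 2925556) + 1225396 = -2936193 + 1225396 = -1710797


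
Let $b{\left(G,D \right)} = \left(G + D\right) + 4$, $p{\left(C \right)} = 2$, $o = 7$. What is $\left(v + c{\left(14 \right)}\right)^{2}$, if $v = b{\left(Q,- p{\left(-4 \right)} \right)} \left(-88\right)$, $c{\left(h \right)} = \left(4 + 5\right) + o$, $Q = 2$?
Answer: $112896$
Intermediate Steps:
$b{\left(G,D \right)} = 4 + D + G$ ($b{\left(G,D \right)} = \left(D + G\right) + 4 = 4 + D + G$)
$c{\left(h \right)} = 16$ ($c{\left(h \right)} = \left(4 + 5\right) + 7 = 9 + 7 = 16$)
$v = -352$ ($v = \left(4 - 2 + 2\right) \left(-88\right) = 4 \left(-88\right) = -352$)
$\left(v + c{\left(14 \right)}\right)^{2} = \left(-352 + 16\right)^{2} = \left(-336\right)^{2} = 112896$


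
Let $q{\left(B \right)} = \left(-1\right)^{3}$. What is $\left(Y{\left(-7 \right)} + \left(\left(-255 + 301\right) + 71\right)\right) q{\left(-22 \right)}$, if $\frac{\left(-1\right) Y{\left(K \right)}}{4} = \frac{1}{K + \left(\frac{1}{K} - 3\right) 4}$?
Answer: $- \frac{16057}{137} \approx -117.2$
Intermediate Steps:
$q{\left(B \right)} = -1$
$Y{\left(K \right)} = - \frac{4}{-12 + K + \frac{4}{K}}$ ($Y{\left(K \right)} = - \frac{4}{K + \left(\frac{1}{K} - 3\right) 4} = - \frac{4}{K + \left(-3 + \frac{1}{K}\right) 4} = - \frac{4}{K - \left(12 - \frac{4}{K}\right)} = - \frac{4}{-12 + K + \frac{4}{K}}$)
$\left(Y{\left(-7 \right)} + \left(\left(-255 + 301\right) + 71\right)\right) q{\left(-22 \right)} = \left(\left(-4\right) \left(-7\right) \frac{1}{4 + \left(-7\right)^{2} - -84} + \left(\left(-255 + 301\right) + 71\right)\right) \left(-1\right) = \left(\left(-4\right) \left(-7\right) \frac{1}{4 + 49 + 84} + \left(46 + 71\right)\right) \left(-1\right) = \left(\left(-4\right) \left(-7\right) \frac{1}{137} + 117\right) \left(-1\right) = \left(\frac{28}{137} + 117\right) \left(-1\right) = \frac{16057}{137} \left(-1\right) = - \frac{16057}{137}$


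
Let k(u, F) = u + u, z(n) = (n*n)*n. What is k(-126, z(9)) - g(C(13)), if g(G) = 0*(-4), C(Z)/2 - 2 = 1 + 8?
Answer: -252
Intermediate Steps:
C(Z) = 22 (C(Z) = 4 + 2*(1 + 8) = 4 + 2*9 = 4 + 18 = 22)
z(n) = n³ (z(n) = n²*n = n³)
g(G) = 0
k(u, F) = 2*u
k(-126, z(9)) - g(C(13)) = 2*(-126) - 1*0 = -252 + 0 = -252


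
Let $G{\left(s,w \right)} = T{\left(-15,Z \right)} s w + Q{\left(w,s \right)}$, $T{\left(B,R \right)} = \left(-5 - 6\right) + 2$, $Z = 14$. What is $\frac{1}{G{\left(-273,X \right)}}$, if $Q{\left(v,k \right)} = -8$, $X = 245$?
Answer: $\frac{1}{601957} \approx 1.6612 \cdot 10^{-6}$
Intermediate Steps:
$T{\left(B,R \right)} = -9$ ($T{\left(B,R \right)} = -11 + 2 = -9$)
$G{\left(s,w \right)} = -8 - 9 s w$ ($G{\left(s,w \right)} = - 9 s w - 8 = -8 - 9 s w$)
$\frac{1}{G{\left(-273,X \right)}} = \frac{1}{-8 - \left(-2457\right) 245} = \frac{1}{-8 + 601965} = \frac{1}{601957}$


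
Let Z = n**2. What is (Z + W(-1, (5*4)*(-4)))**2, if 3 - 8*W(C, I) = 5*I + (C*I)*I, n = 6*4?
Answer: 130210921/64 ≈ 2.0345e+6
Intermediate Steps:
n = 24
W(C, I) = 3/8 - 5*I/8 - C*I**2/8 (W(C, I) = 3/8 - (5*I + (C*I)*I)/8 = 3/8 - (5*I + C*I**2)/8 = 3/8 + (-5*I/8 - C*I**2/8) = 3/8 - 5*I/8 - C*I**2/8)
Z = 576 (Z = 24**2 = 576)
(Z + W(-1, (5*4)*(-4)))**2 = (576 + (3/8 - 5*5*4*(-4)/8 - 1/8*(-1)*((5*4)*(-4))**2))**2 = (576 + (3/8 - 25*(-4)/2 - 1/8*(-1)*(20*(-4))**2))**2 = (576 + (3/8 - 5/8*(-80) - 1/8*(-1)*(-80)**2))**2 = (576 + (3/8 + 50 - 1/8*(-1)*6400))**2 = (576 + (3/8 + 50 + 800))**2 = (576 + 6803/8)**2 = (11411/8)**2 = 130210921/64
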